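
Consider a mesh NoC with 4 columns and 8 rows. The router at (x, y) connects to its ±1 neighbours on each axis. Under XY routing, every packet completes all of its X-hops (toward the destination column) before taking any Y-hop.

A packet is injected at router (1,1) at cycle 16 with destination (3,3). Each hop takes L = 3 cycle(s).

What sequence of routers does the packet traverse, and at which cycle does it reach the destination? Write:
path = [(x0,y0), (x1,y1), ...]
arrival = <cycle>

path = [(1,1), (2,1), (3,1), (3,2), (3,3)]
arrival = 28

#0 — 1,1 | c16
#1 — 2,1 | c19 | E
#2 — 3,1 | c22 | E
#3 — 3,2 | c25 | N
#4 — 3,3 | c28 | N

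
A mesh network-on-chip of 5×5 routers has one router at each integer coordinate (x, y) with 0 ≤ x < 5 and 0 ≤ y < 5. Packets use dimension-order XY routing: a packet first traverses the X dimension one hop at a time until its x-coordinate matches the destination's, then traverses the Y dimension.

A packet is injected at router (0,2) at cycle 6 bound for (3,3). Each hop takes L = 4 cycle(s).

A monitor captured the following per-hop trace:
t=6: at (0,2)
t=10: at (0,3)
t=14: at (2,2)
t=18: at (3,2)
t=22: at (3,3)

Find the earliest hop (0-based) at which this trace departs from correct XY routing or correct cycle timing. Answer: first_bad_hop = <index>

first_bad_hop = 1

hop 1: step (+0,+1), +4 cyc — BAD: Y-move but x=0≠3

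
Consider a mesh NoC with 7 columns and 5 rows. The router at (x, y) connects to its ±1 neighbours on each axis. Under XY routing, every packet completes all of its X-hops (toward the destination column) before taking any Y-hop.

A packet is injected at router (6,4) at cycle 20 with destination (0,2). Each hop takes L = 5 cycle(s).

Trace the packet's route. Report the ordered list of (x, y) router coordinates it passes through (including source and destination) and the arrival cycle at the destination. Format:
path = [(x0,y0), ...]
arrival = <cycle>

path = [(6,4), (5,4), (4,4), (3,4), (2,4), (1,4), (0,4), (0,3), (0,2)]
arrival = 60

hop 0: (6,4) @ cyc 20
hop 1: (5,4) @ cyc 25  [W]
hop 2: (4,4) @ cyc 30  [W]
hop 3: (3,4) @ cyc 35  [W]
hop 4: (2,4) @ cyc 40  [W]
hop 5: (1,4) @ cyc 45  [W]
hop 6: (0,4) @ cyc 50  [W]
hop 7: (0,3) @ cyc 55  [S]
hop 8: (0,2) @ cyc 60  [S]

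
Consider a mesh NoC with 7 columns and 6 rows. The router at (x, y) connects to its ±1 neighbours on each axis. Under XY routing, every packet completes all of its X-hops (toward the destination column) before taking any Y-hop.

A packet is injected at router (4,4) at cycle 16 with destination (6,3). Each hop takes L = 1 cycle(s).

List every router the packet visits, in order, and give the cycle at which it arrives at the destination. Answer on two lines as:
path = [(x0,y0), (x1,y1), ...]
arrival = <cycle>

  0. router=(4,4) cycle=16 (inject)
  1. router=(5,4) cycle=17 dir=E
  2. router=(6,4) cycle=18 dir=E
  3. router=(6,3) cycle=19 dir=S

path = [(4,4), (5,4), (6,4), (6,3)]
arrival = 19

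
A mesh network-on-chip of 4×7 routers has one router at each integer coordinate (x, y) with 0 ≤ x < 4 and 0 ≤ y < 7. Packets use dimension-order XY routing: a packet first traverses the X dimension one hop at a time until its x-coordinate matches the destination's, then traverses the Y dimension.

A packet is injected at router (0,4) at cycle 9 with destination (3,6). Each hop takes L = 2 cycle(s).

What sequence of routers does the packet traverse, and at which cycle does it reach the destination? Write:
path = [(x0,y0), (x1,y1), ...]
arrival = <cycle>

[0] x=0 y=4 t=9
[1] x=1 y=4 t=11 →E
[2] x=2 y=4 t=13 →E
[3] x=3 y=4 t=15 →E
[4] x=3 y=5 t=17 →N
[5] x=3 y=6 t=19 →N

path = [(0,4), (1,4), (2,4), (3,4), (3,5), (3,6)]
arrival = 19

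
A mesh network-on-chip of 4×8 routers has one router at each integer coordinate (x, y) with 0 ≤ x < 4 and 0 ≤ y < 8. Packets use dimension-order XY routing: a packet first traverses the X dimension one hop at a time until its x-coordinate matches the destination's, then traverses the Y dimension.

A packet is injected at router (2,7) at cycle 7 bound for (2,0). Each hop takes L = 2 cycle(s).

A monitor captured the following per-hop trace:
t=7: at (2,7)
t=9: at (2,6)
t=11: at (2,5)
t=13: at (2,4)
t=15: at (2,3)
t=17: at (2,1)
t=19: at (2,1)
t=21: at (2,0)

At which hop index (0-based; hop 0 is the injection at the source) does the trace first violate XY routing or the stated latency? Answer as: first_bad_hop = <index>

  1: Δx=+0 Δy=-1 Δt=2 [ok]
  2: Δx=+0 Δy=-1 Δt=2 [ok]
  3: Δx=+0 Δy=-1 Δt=2 [ok]
  4: Δx=+0 Δy=-1 Δt=2 [ok]
  5: Δx=+0 Δy=-2 Δt=2 [BAD: non-unit step]

first_bad_hop = 5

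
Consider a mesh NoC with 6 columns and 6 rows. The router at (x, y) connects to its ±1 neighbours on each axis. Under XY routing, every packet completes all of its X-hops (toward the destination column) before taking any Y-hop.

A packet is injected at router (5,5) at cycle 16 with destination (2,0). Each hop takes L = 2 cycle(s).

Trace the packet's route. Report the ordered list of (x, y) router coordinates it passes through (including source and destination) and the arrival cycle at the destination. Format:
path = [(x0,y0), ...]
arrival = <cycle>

path = [(5,5), (4,5), (3,5), (2,5), (2,4), (2,3), (2,2), (2,1), (2,0)]
arrival = 32

[0] x=5 y=5 t=16
[1] x=4 y=5 t=18 →W
[2] x=3 y=5 t=20 →W
[3] x=2 y=5 t=22 →W
[4] x=2 y=4 t=24 →S
[5] x=2 y=3 t=26 →S
[6] x=2 y=2 t=28 →S
[7] x=2 y=1 t=30 →S
[8] x=2 y=0 t=32 →S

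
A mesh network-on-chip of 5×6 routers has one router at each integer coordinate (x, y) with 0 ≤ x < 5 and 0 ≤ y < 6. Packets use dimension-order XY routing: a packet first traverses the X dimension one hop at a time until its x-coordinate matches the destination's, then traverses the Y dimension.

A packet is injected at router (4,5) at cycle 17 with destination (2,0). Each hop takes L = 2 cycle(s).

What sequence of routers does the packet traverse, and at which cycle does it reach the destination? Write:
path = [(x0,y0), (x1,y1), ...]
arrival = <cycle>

path = [(4,5), (3,5), (2,5), (2,4), (2,3), (2,2), (2,1), (2,0)]
arrival = 31

src (4,5)  cyc=17
W→(3,5)  cyc=19
W→(2,5)  cyc=21
S→(2,4)  cyc=23
S→(2,3)  cyc=25
S→(2,2)  cyc=27
S→(2,1)  cyc=29
S→(2,0)  cyc=31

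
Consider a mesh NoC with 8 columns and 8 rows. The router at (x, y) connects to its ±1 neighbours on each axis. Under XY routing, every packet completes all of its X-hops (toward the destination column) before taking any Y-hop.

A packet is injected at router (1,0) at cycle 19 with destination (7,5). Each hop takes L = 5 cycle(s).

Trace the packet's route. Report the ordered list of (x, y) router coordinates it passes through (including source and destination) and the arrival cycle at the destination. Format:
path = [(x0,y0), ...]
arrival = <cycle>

t=19: at (1,0)
t=24: at (2,0) after E
t=29: at (3,0) after E
t=34: at (4,0) after E
t=39: at (5,0) after E
t=44: at (6,0) after E
t=49: at (7,0) after E
t=54: at (7,1) after N
t=59: at (7,2) after N
t=64: at (7,3) after N
t=69: at (7,4) after N
t=74: at (7,5) after N

path = [(1,0), (2,0), (3,0), (4,0), (5,0), (6,0), (7,0), (7,1), (7,2), (7,3), (7,4), (7,5)]
arrival = 74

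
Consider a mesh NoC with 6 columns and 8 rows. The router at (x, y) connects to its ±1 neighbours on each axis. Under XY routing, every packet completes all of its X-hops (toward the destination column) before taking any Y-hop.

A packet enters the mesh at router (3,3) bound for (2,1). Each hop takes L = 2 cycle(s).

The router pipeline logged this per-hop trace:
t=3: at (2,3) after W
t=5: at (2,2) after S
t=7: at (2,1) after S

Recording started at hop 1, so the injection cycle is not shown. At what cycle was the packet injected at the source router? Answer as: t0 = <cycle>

t0 = 1

cyc[1] = 3 and cyc[k] = t0 + k·L for every k.
Therefore t0 = 3 − L = 1.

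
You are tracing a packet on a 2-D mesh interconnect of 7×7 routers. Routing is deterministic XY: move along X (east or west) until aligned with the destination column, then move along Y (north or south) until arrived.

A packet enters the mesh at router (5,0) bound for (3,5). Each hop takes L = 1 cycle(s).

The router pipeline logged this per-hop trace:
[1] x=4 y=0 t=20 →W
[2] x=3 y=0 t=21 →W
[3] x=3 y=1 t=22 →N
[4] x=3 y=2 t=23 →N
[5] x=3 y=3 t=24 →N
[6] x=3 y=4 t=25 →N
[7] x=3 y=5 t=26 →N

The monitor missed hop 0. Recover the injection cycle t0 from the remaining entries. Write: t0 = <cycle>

t0 = 19

At hop 1 the cycle is 20; in general cyc_k = t0 + kL.
Therefore t0 = 20 − L = 19.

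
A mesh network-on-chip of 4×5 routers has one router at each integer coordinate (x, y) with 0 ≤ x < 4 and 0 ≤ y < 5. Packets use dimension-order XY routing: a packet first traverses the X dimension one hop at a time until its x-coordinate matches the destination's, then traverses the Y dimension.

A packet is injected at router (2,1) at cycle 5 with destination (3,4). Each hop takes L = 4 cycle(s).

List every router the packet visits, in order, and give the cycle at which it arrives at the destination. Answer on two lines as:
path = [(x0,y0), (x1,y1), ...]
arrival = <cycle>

path = [(2,1), (3,1), (3,2), (3,3), (3,4)]
arrival = 21

src (2,1)  cyc=5
E→(3,1)  cyc=9
N→(3,2)  cyc=13
N→(3,3)  cyc=17
N→(3,4)  cyc=21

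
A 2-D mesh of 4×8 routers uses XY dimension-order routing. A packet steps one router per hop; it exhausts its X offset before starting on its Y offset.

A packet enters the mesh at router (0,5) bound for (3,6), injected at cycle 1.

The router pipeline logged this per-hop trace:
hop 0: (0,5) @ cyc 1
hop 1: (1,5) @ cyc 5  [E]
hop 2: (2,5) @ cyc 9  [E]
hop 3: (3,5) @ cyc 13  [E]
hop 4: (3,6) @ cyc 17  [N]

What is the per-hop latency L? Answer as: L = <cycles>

From hop 0 (1) to hop 1 (5): +4 cycles.
That increment is L by definition: L = 4.

L = 4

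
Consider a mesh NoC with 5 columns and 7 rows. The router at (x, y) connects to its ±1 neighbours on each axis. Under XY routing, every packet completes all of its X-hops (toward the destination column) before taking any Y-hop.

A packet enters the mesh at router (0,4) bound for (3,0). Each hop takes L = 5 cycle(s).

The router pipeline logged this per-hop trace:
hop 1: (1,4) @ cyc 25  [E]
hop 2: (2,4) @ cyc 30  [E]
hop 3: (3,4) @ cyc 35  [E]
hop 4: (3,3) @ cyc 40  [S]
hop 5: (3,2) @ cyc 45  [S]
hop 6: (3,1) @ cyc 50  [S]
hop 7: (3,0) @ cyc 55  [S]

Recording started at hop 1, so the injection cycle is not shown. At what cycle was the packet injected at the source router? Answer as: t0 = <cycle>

At hop 1 the cycle is 25; in general cyc_k = t0 + kL.
Subtract one hop: t0 = 25 − 5 = 20.

t0 = 20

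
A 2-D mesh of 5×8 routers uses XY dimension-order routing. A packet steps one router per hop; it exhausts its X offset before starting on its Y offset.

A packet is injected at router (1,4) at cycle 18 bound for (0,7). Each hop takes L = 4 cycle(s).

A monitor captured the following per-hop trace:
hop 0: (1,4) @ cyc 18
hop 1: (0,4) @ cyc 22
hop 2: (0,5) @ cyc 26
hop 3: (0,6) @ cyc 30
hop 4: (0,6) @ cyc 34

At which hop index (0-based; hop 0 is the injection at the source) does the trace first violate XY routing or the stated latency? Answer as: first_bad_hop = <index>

  1: Δx=-1 Δy=+0 Δt=4 [ok]
  2: Δx=+0 Δy=+1 Δt=4 [ok]
  3: Δx=+0 Δy=+1 Δt=4 [ok]
  4: Δx=+0 Δy=+0 Δt=4 [BAD: non-unit step]

first_bad_hop = 4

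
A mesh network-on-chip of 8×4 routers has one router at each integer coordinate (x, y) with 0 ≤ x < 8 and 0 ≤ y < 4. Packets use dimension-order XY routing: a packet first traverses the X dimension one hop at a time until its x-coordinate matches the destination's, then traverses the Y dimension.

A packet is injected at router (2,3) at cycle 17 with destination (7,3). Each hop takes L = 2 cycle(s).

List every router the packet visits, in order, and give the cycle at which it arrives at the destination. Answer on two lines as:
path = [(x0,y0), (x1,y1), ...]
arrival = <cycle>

#0 — 2,3 | c17
#1 — 3,3 | c19 | E
#2 — 4,3 | c21 | E
#3 — 5,3 | c23 | E
#4 — 6,3 | c25 | E
#5 — 7,3 | c27 | E

path = [(2,3), (3,3), (4,3), (5,3), (6,3), (7,3)]
arrival = 27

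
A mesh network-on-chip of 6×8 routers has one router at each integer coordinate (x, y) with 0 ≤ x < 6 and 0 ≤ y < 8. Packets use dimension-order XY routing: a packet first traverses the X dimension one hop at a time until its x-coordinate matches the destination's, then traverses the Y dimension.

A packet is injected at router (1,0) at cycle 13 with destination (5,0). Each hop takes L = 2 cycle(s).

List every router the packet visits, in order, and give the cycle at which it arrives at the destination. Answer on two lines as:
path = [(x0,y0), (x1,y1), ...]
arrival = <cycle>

  0. router=(1,0) cycle=13 (inject)
  1. router=(2,0) cycle=15 dir=E
  2. router=(3,0) cycle=17 dir=E
  3. router=(4,0) cycle=19 dir=E
  4. router=(5,0) cycle=21 dir=E

path = [(1,0), (2,0), (3,0), (4,0), (5,0)]
arrival = 21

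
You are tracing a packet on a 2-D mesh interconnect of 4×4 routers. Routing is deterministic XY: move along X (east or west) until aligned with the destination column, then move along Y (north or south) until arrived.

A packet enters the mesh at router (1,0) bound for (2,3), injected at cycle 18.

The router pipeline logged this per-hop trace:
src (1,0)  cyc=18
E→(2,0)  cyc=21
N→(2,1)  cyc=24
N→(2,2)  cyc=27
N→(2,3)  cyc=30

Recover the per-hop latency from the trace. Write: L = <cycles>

L = 3

Δcyc across hop 0→1: 21 − 18 = 3.
Each hop adds L, hence L = 3.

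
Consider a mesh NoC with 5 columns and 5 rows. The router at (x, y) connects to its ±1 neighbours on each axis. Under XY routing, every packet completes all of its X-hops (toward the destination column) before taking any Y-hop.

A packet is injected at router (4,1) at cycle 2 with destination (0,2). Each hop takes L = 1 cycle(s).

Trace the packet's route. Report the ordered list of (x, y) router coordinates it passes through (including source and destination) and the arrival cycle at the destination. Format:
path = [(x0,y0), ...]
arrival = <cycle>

path = [(4,1), (3,1), (2,1), (1,1), (0,1), (0,2)]
arrival = 7

t=2: at (4,1)
t=3: at (3,1) after W
t=4: at (2,1) after W
t=5: at (1,1) after W
t=6: at (0,1) after W
t=7: at (0,2) after N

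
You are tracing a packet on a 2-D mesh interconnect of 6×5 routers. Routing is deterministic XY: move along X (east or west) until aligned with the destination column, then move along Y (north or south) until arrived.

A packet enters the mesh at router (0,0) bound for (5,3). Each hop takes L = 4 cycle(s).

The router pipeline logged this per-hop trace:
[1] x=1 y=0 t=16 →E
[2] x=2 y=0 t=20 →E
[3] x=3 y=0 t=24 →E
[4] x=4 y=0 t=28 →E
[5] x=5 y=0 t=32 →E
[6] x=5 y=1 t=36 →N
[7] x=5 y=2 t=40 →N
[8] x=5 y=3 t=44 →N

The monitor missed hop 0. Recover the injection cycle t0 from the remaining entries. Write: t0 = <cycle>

Hop 1 reached at cycle 16; hop k is at t0 + k·L.
So t0 = 16 − 1·4 = 12.

t0 = 12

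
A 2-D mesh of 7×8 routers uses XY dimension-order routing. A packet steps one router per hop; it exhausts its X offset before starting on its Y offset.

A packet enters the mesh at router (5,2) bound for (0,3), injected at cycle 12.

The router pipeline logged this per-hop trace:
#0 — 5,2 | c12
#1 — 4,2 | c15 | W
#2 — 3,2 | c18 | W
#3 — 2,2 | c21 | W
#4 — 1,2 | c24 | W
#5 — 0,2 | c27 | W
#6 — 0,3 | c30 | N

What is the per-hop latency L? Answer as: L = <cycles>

cyc[1] − cyc[0] = 15 − 12 = 3.
Each hop adds L, hence L = 3.

L = 3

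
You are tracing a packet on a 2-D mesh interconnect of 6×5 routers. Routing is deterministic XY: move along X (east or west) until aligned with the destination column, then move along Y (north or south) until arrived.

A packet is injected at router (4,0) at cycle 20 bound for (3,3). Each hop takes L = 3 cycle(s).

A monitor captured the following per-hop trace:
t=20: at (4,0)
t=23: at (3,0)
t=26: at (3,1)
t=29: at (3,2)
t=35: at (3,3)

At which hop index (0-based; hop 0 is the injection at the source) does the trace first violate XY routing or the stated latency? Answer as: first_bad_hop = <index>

check 1→ d=(-1,0) cyc+3: ok
check 2→ d=(0,1) cyc+3: ok
check 3→ d=(0,1) cyc+3: ok
check 4→ d=(0,1) cyc+6: BAD: Δcyc=6≠L

first_bad_hop = 4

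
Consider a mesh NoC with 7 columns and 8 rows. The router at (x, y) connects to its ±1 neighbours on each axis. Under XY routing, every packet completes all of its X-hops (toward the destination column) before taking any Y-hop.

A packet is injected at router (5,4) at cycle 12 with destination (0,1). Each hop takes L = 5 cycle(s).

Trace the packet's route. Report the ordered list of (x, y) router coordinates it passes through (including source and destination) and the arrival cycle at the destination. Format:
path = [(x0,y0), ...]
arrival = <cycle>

  0. router=(5,4) cycle=12 (inject)
  1. router=(4,4) cycle=17 dir=W
  2. router=(3,4) cycle=22 dir=W
  3. router=(2,4) cycle=27 dir=W
  4. router=(1,4) cycle=32 dir=W
  5. router=(0,4) cycle=37 dir=W
  6. router=(0,3) cycle=42 dir=S
  7. router=(0,2) cycle=47 dir=S
  8. router=(0,1) cycle=52 dir=S

path = [(5,4), (4,4), (3,4), (2,4), (1,4), (0,4), (0,3), (0,2), (0,1)]
arrival = 52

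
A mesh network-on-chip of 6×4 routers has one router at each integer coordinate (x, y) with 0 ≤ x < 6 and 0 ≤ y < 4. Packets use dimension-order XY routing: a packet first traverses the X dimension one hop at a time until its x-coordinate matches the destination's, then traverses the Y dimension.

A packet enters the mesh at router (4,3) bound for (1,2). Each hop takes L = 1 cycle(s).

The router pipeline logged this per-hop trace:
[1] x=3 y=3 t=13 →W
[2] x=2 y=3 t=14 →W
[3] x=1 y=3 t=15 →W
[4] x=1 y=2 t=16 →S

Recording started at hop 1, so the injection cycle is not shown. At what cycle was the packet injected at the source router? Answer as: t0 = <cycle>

At hop 1 the cycle is 13; in general cyc_k = t0 + kL.
t0 = cyc[1] − L = 13 − 1 = 12.

t0 = 12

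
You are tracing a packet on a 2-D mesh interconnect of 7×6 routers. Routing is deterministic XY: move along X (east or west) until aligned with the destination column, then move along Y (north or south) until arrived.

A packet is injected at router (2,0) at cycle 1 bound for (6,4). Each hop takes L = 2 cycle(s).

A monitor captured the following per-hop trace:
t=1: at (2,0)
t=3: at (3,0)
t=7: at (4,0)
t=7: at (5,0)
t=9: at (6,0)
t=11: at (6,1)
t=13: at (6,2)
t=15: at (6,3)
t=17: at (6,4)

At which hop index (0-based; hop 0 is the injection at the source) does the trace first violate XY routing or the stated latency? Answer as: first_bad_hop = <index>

check 1→ d=(1,0) cyc+2: ok
check 2→ d=(1,0) cyc+4: BAD: Δcyc=4≠L

first_bad_hop = 2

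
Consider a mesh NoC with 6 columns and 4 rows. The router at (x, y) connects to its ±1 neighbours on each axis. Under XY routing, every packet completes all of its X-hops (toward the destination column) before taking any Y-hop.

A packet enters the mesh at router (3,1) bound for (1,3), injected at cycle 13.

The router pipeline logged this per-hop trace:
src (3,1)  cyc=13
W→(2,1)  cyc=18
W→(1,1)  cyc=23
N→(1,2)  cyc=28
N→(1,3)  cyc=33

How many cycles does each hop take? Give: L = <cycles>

L = 5

From hop 0 (13) to hop 1 (18): +5 cycles.
That increment is L by definition: L = 5.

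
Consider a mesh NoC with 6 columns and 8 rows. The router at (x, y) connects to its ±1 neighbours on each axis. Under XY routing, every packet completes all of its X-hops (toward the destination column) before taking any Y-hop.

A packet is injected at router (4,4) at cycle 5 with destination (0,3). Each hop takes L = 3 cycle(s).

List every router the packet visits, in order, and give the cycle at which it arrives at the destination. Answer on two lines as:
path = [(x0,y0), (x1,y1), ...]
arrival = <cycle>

path = [(4,4), (3,4), (2,4), (1,4), (0,4), (0,3)]
arrival = 20

#0 — 4,4 | c5
#1 — 3,4 | c8 | W
#2 — 2,4 | c11 | W
#3 — 1,4 | c14 | W
#4 — 0,4 | c17 | W
#5 — 0,3 | c20 | S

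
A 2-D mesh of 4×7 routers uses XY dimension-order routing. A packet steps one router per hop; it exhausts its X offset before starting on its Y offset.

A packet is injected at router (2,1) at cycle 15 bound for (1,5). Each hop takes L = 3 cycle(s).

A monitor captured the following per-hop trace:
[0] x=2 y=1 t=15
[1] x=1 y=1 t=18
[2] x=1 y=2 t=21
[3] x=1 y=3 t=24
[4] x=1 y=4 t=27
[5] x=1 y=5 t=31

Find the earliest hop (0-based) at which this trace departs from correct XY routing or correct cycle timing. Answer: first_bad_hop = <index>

first_bad_hop = 5

hop 1: step (-1,+0), +3 cyc — ok
hop 2: step (+0,+1), +3 cyc — ok
hop 3: step (+0,+1), +3 cyc — ok
hop 4: step (+0,+1), +3 cyc — ok
hop 5: step (+0,+1), +4 cyc — BAD: Δcyc=4≠L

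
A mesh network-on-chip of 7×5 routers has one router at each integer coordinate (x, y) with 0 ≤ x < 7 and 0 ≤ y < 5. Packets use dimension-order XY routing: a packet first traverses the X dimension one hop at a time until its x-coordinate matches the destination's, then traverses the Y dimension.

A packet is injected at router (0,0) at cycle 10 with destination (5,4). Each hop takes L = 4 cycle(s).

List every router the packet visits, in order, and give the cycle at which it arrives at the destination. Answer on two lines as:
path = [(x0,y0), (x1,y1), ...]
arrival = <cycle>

path = [(0,0), (1,0), (2,0), (3,0), (4,0), (5,0), (5,1), (5,2), (5,3), (5,4)]
arrival = 46

t=10: at (0,0)
t=14: at (1,0) after E
t=18: at (2,0) after E
t=22: at (3,0) after E
t=26: at (4,0) after E
t=30: at (5,0) after E
t=34: at (5,1) after N
t=38: at (5,2) after N
t=42: at (5,3) after N
t=46: at (5,4) after N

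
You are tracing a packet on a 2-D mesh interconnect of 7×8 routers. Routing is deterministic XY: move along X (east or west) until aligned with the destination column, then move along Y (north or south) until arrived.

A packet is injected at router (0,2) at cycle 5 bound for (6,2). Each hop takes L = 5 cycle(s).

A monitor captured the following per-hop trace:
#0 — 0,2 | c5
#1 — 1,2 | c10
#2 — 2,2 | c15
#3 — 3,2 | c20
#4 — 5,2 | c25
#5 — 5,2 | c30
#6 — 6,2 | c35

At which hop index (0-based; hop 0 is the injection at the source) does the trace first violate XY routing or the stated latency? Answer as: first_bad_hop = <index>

hop 1: step (+1,+0), +5 cyc — ok
hop 2: step (+1,+0), +5 cyc — ok
hop 3: step (+1,+0), +5 cyc — ok
hop 4: step (+2,+0), +5 cyc — BAD: non-unit step

first_bad_hop = 4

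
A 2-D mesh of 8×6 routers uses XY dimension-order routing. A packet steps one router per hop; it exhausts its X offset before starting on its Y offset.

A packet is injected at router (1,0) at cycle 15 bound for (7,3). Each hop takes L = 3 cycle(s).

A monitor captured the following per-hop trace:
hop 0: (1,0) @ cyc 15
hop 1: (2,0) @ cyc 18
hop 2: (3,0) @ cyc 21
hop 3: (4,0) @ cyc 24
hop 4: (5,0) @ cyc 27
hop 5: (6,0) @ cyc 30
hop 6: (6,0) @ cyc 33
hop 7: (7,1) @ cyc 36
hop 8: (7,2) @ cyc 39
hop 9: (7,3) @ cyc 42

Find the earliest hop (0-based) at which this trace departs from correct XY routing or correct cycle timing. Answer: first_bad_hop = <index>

first_bad_hop = 6

  1: Δx=+1 Δy=+0 Δt=3 [ok]
  2: Δx=+1 Δy=+0 Δt=3 [ok]
  3: Δx=+1 Δy=+0 Δt=3 [ok]
  4: Δx=+1 Δy=+0 Δt=3 [ok]
  5: Δx=+1 Δy=+0 Δt=3 [ok]
  6: Δx=+0 Δy=+0 Δt=3 [BAD: non-unit step]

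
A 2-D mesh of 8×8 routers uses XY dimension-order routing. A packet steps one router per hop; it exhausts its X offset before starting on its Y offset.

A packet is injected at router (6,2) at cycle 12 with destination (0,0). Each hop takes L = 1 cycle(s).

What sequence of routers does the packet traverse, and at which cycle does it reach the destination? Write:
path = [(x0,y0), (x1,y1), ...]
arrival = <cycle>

path = [(6,2), (5,2), (4,2), (3,2), (2,2), (1,2), (0,2), (0,1), (0,0)]
arrival = 20

t=12: at (6,2)
t=13: at (5,2) after W
t=14: at (4,2) after W
t=15: at (3,2) after W
t=16: at (2,2) after W
t=17: at (1,2) after W
t=18: at (0,2) after W
t=19: at (0,1) after S
t=20: at (0,0) after S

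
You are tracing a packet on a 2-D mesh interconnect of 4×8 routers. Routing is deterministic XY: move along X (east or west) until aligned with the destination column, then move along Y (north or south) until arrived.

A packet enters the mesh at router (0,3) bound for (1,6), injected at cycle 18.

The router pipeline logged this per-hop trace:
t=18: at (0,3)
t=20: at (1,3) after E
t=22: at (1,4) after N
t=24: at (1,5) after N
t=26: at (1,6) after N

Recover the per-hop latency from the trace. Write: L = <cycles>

From hop 0 (18) to hop 1 (20): +2 cycles.
That increment is L by definition: L = 2.

L = 2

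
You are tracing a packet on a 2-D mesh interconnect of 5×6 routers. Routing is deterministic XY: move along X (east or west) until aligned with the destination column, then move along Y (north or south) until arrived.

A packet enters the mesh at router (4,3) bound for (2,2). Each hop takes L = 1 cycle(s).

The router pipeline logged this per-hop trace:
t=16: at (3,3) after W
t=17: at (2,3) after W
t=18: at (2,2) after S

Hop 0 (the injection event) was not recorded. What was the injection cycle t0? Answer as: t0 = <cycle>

t0 = 15

At hop 1 the cycle is 16; in general cyc_k = t0 + kL.
Subtract one hop: t0 = 16 − 1 = 15.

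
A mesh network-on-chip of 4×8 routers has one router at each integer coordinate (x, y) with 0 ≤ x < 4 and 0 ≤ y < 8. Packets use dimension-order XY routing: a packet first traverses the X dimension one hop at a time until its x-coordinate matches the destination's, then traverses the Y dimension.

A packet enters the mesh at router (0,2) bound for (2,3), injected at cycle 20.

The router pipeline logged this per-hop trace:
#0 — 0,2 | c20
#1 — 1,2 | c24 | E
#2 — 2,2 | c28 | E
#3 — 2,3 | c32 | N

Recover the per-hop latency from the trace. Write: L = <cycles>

L = 4

Between hops 0 and 1 the cycle counter advances 24 − 20 = 4.
Each hop adds L, hence L = 4.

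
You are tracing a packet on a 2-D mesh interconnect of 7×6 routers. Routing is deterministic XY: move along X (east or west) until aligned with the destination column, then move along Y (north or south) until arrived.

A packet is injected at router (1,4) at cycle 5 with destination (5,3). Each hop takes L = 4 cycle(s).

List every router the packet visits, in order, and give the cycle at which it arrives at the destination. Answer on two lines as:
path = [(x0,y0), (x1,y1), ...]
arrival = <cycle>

#0 — 1,4 | c5
#1 — 2,4 | c9 | E
#2 — 3,4 | c13 | E
#3 — 4,4 | c17 | E
#4 — 5,4 | c21 | E
#5 — 5,3 | c25 | S

path = [(1,4), (2,4), (3,4), (4,4), (5,4), (5,3)]
arrival = 25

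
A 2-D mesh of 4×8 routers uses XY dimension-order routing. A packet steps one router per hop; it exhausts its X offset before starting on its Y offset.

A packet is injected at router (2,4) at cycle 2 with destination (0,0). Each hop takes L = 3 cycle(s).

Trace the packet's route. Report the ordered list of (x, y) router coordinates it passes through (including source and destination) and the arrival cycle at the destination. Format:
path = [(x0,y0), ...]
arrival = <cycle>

path = [(2,4), (1,4), (0,4), (0,3), (0,2), (0,1), (0,0)]
arrival = 20

#0 — 2,4 | c2
#1 — 1,4 | c5 | W
#2 — 0,4 | c8 | W
#3 — 0,3 | c11 | S
#4 — 0,2 | c14 | S
#5 — 0,1 | c17 | S
#6 — 0,0 | c20 | S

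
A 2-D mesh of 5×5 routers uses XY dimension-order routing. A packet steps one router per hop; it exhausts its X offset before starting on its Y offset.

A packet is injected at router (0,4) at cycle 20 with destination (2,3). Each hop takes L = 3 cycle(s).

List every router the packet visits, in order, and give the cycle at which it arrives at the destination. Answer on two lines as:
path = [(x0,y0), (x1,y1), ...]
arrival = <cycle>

src (0,4)  cyc=20
E→(1,4)  cyc=23
E→(2,4)  cyc=26
S→(2,3)  cyc=29

path = [(0,4), (1,4), (2,4), (2,3)]
arrival = 29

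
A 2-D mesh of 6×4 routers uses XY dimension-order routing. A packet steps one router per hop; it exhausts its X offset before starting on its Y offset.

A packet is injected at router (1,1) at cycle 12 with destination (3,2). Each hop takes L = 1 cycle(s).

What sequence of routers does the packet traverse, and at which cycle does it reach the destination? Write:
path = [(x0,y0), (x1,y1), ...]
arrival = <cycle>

path = [(1,1), (2,1), (3,1), (3,2)]
arrival = 15

  0. router=(1,1) cycle=12 (inject)
  1. router=(2,1) cycle=13 dir=E
  2. router=(3,1) cycle=14 dir=E
  3. router=(3,2) cycle=15 dir=N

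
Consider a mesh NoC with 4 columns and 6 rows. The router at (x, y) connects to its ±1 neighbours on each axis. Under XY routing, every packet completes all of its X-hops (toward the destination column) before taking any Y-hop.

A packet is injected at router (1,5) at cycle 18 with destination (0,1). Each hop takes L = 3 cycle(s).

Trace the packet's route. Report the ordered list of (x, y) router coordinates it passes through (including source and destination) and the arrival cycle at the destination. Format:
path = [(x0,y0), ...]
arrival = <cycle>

path = [(1,5), (0,5), (0,4), (0,3), (0,2), (0,1)]
arrival = 33

t=18: at (1,5)
t=21: at (0,5) after W
t=24: at (0,4) after S
t=27: at (0,3) after S
t=30: at (0,2) after S
t=33: at (0,1) after S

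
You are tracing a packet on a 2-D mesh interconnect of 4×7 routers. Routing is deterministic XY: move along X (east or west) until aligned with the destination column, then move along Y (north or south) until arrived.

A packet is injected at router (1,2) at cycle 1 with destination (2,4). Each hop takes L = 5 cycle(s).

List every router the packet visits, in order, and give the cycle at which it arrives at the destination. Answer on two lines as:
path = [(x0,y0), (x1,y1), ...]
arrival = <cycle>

path = [(1,2), (2,2), (2,3), (2,4)]
arrival = 16

[0] x=1 y=2 t=1
[1] x=2 y=2 t=6 →E
[2] x=2 y=3 t=11 →N
[3] x=2 y=4 t=16 →N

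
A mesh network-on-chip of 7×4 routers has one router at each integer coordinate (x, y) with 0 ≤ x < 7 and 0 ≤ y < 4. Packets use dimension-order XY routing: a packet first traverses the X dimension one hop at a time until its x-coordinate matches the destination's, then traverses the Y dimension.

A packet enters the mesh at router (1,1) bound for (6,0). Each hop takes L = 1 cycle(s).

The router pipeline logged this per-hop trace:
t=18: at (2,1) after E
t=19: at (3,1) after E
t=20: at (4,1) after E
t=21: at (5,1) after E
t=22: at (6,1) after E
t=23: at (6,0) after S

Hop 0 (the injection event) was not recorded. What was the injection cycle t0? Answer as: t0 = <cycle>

The first recorded entry is hop 1 at cycle 18.
So t0 = 18 − 1·1 = 17.

t0 = 17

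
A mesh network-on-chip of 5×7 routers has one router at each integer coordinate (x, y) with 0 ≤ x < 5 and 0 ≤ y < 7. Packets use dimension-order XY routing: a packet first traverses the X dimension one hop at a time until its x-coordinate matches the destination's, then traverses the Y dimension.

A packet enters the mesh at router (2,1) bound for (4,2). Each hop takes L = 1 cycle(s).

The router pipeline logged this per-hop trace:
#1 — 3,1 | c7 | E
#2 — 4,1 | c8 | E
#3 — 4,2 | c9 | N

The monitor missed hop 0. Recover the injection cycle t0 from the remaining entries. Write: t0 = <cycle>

t0 = 6

Hop 1 reached at cycle 7; hop k is at t0 + k·L.
Subtract one hop: t0 = 7 − 1 = 6.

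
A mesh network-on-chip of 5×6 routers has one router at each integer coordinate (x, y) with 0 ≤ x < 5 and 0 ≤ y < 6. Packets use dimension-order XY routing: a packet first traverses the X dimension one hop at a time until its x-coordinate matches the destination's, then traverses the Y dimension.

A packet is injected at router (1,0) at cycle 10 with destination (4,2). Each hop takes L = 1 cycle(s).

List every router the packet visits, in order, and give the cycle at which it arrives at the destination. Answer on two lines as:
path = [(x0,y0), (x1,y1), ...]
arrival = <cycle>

t=10: at (1,0)
t=11: at (2,0) after E
t=12: at (3,0) after E
t=13: at (4,0) after E
t=14: at (4,1) after N
t=15: at (4,2) after N

path = [(1,0), (2,0), (3,0), (4,0), (4,1), (4,2)]
arrival = 15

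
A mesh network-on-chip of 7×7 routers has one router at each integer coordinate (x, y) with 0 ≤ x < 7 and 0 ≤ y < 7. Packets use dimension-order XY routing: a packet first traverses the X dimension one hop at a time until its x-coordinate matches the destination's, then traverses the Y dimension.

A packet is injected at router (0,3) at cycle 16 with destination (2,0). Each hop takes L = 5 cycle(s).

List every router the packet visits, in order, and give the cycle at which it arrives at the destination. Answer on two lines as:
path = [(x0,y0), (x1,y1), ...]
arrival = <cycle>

path = [(0,3), (1,3), (2,3), (2,2), (2,1), (2,0)]
arrival = 41

  0. router=(0,3) cycle=16 (inject)
  1. router=(1,3) cycle=21 dir=E
  2. router=(2,3) cycle=26 dir=E
  3. router=(2,2) cycle=31 dir=S
  4. router=(2,1) cycle=36 dir=S
  5. router=(2,0) cycle=41 dir=S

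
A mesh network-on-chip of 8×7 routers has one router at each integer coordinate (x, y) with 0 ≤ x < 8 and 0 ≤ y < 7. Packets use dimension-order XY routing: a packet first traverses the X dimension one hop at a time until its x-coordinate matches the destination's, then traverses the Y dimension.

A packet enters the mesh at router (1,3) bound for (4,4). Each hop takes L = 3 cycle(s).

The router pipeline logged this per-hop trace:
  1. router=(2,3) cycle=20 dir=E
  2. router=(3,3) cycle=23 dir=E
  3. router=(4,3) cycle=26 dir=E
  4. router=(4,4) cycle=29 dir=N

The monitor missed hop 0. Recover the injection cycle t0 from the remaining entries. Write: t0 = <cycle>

The first recorded entry is hop 1 at cycle 20.
Subtract one hop: t0 = 20 − 3 = 17.

t0 = 17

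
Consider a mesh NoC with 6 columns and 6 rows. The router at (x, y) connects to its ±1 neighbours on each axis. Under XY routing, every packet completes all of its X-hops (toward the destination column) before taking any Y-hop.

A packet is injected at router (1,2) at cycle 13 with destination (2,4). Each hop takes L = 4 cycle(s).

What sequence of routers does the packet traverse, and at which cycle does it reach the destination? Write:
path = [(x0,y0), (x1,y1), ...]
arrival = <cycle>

path = [(1,2), (2,2), (2,3), (2,4)]
arrival = 25

src (1,2)  cyc=13
E→(2,2)  cyc=17
N→(2,3)  cyc=21
N→(2,4)  cyc=25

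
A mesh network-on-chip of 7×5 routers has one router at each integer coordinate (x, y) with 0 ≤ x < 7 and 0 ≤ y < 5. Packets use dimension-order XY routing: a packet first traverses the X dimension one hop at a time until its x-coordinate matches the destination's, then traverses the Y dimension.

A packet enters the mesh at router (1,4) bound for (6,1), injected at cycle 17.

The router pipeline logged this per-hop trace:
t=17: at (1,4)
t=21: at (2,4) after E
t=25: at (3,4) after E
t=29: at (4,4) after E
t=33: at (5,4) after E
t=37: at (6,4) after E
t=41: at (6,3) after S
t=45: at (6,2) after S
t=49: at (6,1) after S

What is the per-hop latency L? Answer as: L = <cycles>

L = 4

cyc[1] − cyc[0] = 21 − 17 = 4.
Per-hop latency L = Δcyc = 4.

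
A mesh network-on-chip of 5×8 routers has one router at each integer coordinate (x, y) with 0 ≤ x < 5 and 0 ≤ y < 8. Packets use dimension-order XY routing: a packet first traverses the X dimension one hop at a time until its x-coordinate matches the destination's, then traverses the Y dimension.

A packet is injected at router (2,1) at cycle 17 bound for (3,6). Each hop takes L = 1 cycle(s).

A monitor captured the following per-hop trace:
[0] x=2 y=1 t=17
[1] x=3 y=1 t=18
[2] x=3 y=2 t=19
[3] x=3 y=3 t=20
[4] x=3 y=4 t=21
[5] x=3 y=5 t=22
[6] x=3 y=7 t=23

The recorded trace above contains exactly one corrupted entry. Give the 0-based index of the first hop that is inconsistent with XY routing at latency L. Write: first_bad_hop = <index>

first_bad_hop = 6

[1] (+1,+0) / 1c ⇒ ok
[2] (+0,+1) / 1c ⇒ ok
[3] (+0,+1) / 1c ⇒ ok
[4] (+0,+1) / 1c ⇒ ok
[5] (+0,+1) / 1c ⇒ ok
[6] (+0,+2) / 1c ⇒ BAD: non-unit step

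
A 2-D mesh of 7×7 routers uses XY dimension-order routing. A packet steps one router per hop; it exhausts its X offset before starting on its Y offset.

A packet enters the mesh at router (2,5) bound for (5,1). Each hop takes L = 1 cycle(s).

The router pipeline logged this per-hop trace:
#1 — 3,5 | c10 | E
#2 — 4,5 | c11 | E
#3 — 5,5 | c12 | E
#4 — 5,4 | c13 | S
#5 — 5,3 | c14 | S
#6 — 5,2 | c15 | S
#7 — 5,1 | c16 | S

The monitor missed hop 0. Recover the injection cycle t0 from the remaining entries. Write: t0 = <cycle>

t0 = 9

The first recorded entry is hop 1 at cycle 10.
Subtract one hop: t0 = 10 − 1 = 9.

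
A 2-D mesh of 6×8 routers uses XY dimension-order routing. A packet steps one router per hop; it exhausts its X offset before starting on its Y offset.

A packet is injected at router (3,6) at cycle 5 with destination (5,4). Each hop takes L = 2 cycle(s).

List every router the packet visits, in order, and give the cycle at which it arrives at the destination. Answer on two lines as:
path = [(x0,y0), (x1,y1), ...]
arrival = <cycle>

  0. router=(3,6) cycle=5 (inject)
  1. router=(4,6) cycle=7 dir=E
  2. router=(5,6) cycle=9 dir=E
  3. router=(5,5) cycle=11 dir=S
  4. router=(5,4) cycle=13 dir=S

path = [(3,6), (4,6), (5,6), (5,5), (5,4)]
arrival = 13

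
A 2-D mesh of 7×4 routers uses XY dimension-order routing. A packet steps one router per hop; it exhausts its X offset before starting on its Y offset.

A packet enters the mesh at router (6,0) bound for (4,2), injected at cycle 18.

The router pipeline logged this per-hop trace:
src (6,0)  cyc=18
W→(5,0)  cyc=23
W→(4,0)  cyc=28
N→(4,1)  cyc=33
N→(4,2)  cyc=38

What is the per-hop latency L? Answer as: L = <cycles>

L = 5

cyc[1] − cyc[0] = 23 − 18 = 5.
Each hop adds L, hence L = 5.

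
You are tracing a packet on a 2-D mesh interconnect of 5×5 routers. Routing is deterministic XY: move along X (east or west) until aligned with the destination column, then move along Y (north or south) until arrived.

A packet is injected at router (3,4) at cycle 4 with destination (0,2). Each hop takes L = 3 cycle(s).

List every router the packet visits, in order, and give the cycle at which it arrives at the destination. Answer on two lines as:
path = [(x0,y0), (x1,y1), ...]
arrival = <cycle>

t=4: at (3,4)
t=7: at (2,4) after W
t=10: at (1,4) after W
t=13: at (0,4) after W
t=16: at (0,3) after S
t=19: at (0,2) after S

path = [(3,4), (2,4), (1,4), (0,4), (0,3), (0,2)]
arrival = 19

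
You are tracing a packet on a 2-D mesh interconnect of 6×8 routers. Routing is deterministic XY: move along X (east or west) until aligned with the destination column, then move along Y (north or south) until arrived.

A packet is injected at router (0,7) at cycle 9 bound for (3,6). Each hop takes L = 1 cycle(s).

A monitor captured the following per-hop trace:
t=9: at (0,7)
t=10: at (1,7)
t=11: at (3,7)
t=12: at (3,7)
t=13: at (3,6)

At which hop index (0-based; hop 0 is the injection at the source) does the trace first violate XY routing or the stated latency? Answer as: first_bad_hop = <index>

first_bad_hop = 2

check 1→ d=(1,0) cyc+1: ok
check 2→ d=(2,0) cyc+1: BAD: non-unit step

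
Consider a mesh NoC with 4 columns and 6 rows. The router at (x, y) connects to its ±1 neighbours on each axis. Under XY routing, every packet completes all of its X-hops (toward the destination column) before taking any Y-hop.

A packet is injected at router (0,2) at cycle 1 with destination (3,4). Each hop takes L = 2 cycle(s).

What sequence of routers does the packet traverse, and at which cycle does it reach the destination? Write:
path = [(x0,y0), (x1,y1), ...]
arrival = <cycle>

path = [(0,2), (1,2), (2,2), (3,2), (3,3), (3,4)]
arrival = 11

#0 — 0,2 | c1
#1 — 1,2 | c3 | E
#2 — 2,2 | c5 | E
#3 — 3,2 | c7 | E
#4 — 3,3 | c9 | N
#5 — 3,4 | c11 | N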